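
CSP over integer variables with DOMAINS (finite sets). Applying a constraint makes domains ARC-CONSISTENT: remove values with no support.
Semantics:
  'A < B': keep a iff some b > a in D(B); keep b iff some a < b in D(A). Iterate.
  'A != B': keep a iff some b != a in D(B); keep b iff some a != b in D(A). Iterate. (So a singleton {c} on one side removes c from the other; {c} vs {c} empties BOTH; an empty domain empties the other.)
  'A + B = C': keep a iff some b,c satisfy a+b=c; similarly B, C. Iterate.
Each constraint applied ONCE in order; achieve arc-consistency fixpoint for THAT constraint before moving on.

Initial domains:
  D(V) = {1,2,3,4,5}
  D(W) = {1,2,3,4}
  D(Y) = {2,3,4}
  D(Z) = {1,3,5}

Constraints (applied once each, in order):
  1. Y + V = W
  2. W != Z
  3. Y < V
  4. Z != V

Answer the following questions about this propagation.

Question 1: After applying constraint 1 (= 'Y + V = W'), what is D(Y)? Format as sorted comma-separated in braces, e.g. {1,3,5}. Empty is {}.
Answer: {2,3}

Derivation:
Constraint 1 (Y + V = W) on D(Y)={2,3,4} D(V)={1,2,3,4,5} D(W)={1,2,3,4}: Y {2,3,4}->{2,3}; V {1,2,3,4,5}->{1,2}; W {1,2,3,4}->{3,4}
So after constraint 1: D(Y) = {2,3}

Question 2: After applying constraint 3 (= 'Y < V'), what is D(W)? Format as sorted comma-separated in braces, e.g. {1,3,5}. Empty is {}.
Answer: {3,4}

Derivation:
Constraint 1 (Y + V = W) on D(Y)={2,3,4} D(V)={1,2,3,4,5} D(W)={1,2,3,4}: Y {2,3,4}->{2,3}; V {1,2,3,4,5}->{1,2}; W {1,2,3,4}->{3,4}
Constraint 2 (W != Z) on D(W)={3,4} D(Z)={1,3,5}: no change
Constraint 3 (Y < V) on D(Y)={2,3} D(V)={1,2}: Y {2,3}->{}; V {1,2}->{}
So after constraint 3: D(W) = {3,4}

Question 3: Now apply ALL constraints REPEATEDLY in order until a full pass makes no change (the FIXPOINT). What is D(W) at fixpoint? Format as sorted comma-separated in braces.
Answer: {}

Derivation:
pass 0 (initial): D(W)={1,2,3,4}
pass 1: V {1,2,3,4,5}->{}; W {1,2,3,4}->{3,4}; Y {2,3,4}->{}; Z {1,3,5}->{}
pass 2: W {3,4}->{}
pass 3: no change
Fixpoint after 3 passes: D(W) = {}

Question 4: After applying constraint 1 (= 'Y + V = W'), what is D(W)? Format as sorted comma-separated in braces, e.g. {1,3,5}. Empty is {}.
Constraint 1 (Y + V = W) on D(Y)={2,3,4} D(V)={1,2,3,4,5} D(W)={1,2,3,4}: Y {2,3,4}->{2,3}; V {1,2,3,4,5}->{1,2}; W {1,2,3,4}->{3,4}
So after constraint 1: D(W) = {3,4}

Answer: {3,4}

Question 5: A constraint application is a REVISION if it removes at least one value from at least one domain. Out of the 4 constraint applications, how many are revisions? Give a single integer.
Constraint 1 (Y + V = W) on D(Y)={2,3,4} D(V)={1,2,3,4,5} D(W)={1,2,3,4}: Y {2,3,4}->{2,3}; V {1,2,3,4,5}->{1,2}; W {1,2,3,4}->{3,4} => REVISION
Constraint 2 (W != Z) on D(W)={3,4} D(Z)={1,3,5}: no change => not a revision
Constraint 3 (Y < V) on D(Y)={2,3} D(V)={1,2}: Y {2,3}->{}; V {1,2}->{} => REVISION
Constraint 4 (Z != V) on D(Z)={1,3,5} D(V)={}: Z {1,3,5}->{} => REVISION
Total revisions = 3

Answer: 3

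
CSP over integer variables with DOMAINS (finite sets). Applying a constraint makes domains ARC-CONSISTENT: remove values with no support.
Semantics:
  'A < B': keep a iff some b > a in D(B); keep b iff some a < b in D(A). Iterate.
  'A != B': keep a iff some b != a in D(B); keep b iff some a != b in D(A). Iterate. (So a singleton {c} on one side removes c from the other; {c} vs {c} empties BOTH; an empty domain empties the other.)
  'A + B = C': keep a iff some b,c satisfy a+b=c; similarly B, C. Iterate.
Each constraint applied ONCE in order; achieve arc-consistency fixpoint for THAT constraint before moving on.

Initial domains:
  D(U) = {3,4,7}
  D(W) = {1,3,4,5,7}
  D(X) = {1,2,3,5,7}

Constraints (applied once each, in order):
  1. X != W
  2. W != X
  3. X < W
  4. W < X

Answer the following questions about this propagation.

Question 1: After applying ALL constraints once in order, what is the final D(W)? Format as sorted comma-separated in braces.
Answer: {3,4}

Derivation:
Constraint 1 (X != W) on D(X)={1,2,3,5,7} D(W)={1,3,4,5,7}: no change
Constraint 2 (W != X) on D(W)={1,3,4,5,7} D(X)={1,2,3,5,7}: no change
Constraint 3 (X < W) on D(X)={1,2,3,5,7} D(W)={1,3,4,5,7}: X {1,2,3,5,7}->{1,2,3,5}; W {1,3,4,5,7}->{3,4,5,7}
Constraint 4 (W < X) on D(W)={3,4,5,7} D(X)={1,2,3,5}: W {3,4,5,7}->{3,4}; X {1,2,3,5}->{5}
So after all 4 constraints: D(W) = {3,4}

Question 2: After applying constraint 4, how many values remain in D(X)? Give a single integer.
Constraint 1 (X != W) on D(X)={1,2,3,5,7} D(W)={1,3,4,5,7}: no change
Constraint 2 (W != X) on D(W)={1,3,4,5,7} D(X)={1,2,3,5,7}: no change
Constraint 3 (X < W) on D(X)={1,2,3,5,7} D(W)={1,3,4,5,7}: X {1,2,3,5,7}->{1,2,3,5}; W {1,3,4,5,7}->{3,4,5,7}
Constraint 4 (W < X) on D(W)={3,4,5,7} D(X)={1,2,3,5}: W {3,4,5,7}->{3,4}; X {1,2,3,5}->{5}
So after constraint 4: D(X)={5}, size = 1

Answer: 1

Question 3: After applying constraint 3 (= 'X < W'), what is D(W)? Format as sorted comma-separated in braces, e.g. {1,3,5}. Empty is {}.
Constraint 1 (X != W) on D(X)={1,2,3,5,7} D(W)={1,3,4,5,7}: no change
Constraint 2 (W != X) on D(W)={1,3,4,5,7} D(X)={1,2,3,5,7}: no change
Constraint 3 (X < W) on D(X)={1,2,3,5,7} D(W)={1,3,4,5,7}: X {1,2,3,5,7}->{1,2,3,5}; W {1,3,4,5,7}->{3,4,5,7}
So after constraint 3: D(W) = {3,4,5,7}

Answer: {3,4,5,7}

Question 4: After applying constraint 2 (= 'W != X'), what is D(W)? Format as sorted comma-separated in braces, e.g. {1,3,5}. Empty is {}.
Constraint 1 (X != W) on D(X)={1,2,3,5,7} D(W)={1,3,4,5,7}: no change
Constraint 2 (W != X) on D(W)={1,3,4,5,7} D(X)={1,2,3,5,7}: no change
So after constraint 2: D(W) = {1,3,4,5,7}

Answer: {1,3,4,5,7}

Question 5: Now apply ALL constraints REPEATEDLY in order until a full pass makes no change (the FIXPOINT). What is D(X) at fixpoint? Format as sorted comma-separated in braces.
Answer: {}

Derivation:
pass 0 (initial): D(X)={1,2,3,5,7}
pass 1: W {1,3,4,5,7}->{3,4}; X {1,2,3,5,7}->{5}
pass 2: W {3,4}->{}; X {5}->{}
pass 3: no change
Fixpoint after 3 passes: D(X) = {}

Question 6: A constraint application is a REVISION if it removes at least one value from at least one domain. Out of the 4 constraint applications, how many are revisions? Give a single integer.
Answer: 2

Derivation:
Constraint 1 (X != W) on D(X)={1,2,3,5,7} D(W)={1,3,4,5,7}: no change => not a revision
Constraint 2 (W != X) on D(W)={1,3,4,5,7} D(X)={1,2,3,5,7}: no change => not a revision
Constraint 3 (X < W) on D(X)={1,2,3,5,7} D(W)={1,3,4,5,7}: X {1,2,3,5,7}->{1,2,3,5}; W {1,3,4,5,7}->{3,4,5,7} => REVISION
Constraint 4 (W < X) on D(W)={3,4,5,7} D(X)={1,2,3,5}: W {3,4,5,7}->{3,4}; X {1,2,3,5}->{5} => REVISION
Total revisions = 2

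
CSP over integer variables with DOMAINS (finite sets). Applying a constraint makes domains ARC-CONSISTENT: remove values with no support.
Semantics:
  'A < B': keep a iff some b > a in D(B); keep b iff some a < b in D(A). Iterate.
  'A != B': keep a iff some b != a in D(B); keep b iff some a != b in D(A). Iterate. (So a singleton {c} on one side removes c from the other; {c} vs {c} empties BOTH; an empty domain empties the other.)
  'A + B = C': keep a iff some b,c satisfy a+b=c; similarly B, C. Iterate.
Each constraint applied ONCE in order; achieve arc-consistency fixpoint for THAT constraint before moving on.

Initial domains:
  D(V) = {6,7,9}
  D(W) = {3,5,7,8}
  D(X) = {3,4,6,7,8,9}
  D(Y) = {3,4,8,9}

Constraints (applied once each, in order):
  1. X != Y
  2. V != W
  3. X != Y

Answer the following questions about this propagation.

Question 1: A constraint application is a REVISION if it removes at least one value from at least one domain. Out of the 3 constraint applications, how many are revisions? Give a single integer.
Constraint 1 (X != Y) on D(X)={3,4,6,7,8,9} D(Y)={3,4,8,9}: no change => not a revision
Constraint 2 (V != W) on D(V)={6,7,9} D(W)={3,5,7,8}: no change => not a revision
Constraint 3 (X != Y) on D(X)={3,4,6,7,8,9} D(Y)={3,4,8,9}: no change => not a revision
Total revisions = 0

Answer: 0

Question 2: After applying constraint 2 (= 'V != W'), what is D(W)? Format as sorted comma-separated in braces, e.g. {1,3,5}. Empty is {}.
Answer: {3,5,7,8}

Derivation:
Constraint 1 (X != Y) on D(X)={3,4,6,7,8,9} D(Y)={3,4,8,9}: no change
Constraint 2 (V != W) on D(V)={6,7,9} D(W)={3,5,7,8}: no change
So after constraint 2: D(W) = {3,5,7,8}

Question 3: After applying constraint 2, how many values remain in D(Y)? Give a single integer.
Constraint 1 (X != Y) on D(X)={3,4,6,7,8,9} D(Y)={3,4,8,9}: no change
Constraint 2 (V != W) on D(V)={6,7,9} D(W)={3,5,7,8}: no change
So after constraint 2: D(Y)={3,4,8,9}, size = 4

Answer: 4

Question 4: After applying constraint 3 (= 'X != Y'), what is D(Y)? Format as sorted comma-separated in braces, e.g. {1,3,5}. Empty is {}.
Constraint 1 (X != Y) on D(X)={3,4,6,7,8,9} D(Y)={3,4,8,9}: no change
Constraint 2 (V != W) on D(V)={6,7,9} D(W)={3,5,7,8}: no change
Constraint 3 (X != Y) on D(X)={3,4,6,7,8,9} D(Y)={3,4,8,9}: no change
So after constraint 3: D(Y) = {3,4,8,9}

Answer: {3,4,8,9}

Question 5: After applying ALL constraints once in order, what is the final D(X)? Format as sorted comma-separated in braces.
Constraint 1 (X != Y) on D(X)={3,4,6,7,8,9} D(Y)={3,4,8,9}: no change
Constraint 2 (V != W) on D(V)={6,7,9} D(W)={3,5,7,8}: no change
Constraint 3 (X != Y) on D(X)={3,4,6,7,8,9} D(Y)={3,4,8,9}: no change
So after all 3 constraints: D(X) = {3,4,6,7,8,9}

Answer: {3,4,6,7,8,9}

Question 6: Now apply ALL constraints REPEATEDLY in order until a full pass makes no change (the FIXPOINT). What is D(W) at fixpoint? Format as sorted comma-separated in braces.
pass 0 (initial): D(W)={3,5,7,8}
pass 1: no change
Fixpoint after 1 passes: D(W) = {3,5,7,8}

Answer: {3,5,7,8}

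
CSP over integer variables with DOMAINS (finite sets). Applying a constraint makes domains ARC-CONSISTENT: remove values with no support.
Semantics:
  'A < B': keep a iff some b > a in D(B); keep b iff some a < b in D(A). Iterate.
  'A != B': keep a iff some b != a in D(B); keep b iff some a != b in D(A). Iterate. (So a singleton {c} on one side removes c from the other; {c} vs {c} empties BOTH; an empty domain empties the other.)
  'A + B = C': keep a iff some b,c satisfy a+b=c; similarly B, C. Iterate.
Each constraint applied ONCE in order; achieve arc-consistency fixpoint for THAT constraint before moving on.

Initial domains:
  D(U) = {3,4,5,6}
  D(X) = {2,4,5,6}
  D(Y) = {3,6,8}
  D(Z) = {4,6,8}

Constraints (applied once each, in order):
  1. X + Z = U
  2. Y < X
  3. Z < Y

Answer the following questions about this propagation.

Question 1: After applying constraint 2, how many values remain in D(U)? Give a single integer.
Answer: 1

Derivation:
Constraint 1 (X + Z = U) on D(X)={2,4,5,6} D(Z)={4,6,8} D(U)={3,4,5,6}: X {2,4,5,6}->{2}; Z {4,6,8}->{4}; U {3,4,5,6}->{6}
Constraint 2 (Y < X) on D(Y)={3,6,8} D(X)={2}: Y {3,6,8}->{}; X {2}->{}
So after constraint 2: D(U)={6}, size = 1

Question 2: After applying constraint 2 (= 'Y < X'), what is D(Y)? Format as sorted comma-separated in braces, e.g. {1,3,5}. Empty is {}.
Answer: {}

Derivation:
Constraint 1 (X + Z = U) on D(X)={2,4,5,6} D(Z)={4,6,8} D(U)={3,4,5,6}: X {2,4,5,6}->{2}; Z {4,6,8}->{4}; U {3,4,5,6}->{6}
Constraint 2 (Y < X) on D(Y)={3,6,8} D(X)={2}: Y {3,6,8}->{}; X {2}->{}
So after constraint 2: D(Y) = {}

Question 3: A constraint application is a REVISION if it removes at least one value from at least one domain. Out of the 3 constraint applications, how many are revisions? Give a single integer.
Constraint 1 (X + Z = U) on D(X)={2,4,5,6} D(Z)={4,6,8} D(U)={3,4,5,6}: X {2,4,5,6}->{2}; Z {4,6,8}->{4}; U {3,4,5,6}->{6} => REVISION
Constraint 2 (Y < X) on D(Y)={3,6,8} D(X)={2}: Y {3,6,8}->{}; X {2}->{} => REVISION
Constraint 3 (Z < Y) on D(Z)={4} D(Y)={}: Z {4}->{} => REVISION
Total revisions = 3

Answer: 3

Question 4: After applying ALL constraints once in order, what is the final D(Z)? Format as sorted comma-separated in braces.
Answer: {}

Derivation:
Constraint 1 (X + Z = U) on D(X)={2,4,5,6} D(Z)={4,6,8} D(U)={3,4,5,6}: X {2,4,5,6}->{2}; Z {4,6,8}->{4}; U {3,4,5,6}->{6}
Constraint 2 (Y < X) on D(Y)={3,6,8} D(X)={2}: Y {3,6,8}->{}; X {2}->{}
Constraint 3 (Z < Y) on D(Z)={4} D(Y)={}: Z {4}->{}
So after all 3 constraints: D(Z) = {}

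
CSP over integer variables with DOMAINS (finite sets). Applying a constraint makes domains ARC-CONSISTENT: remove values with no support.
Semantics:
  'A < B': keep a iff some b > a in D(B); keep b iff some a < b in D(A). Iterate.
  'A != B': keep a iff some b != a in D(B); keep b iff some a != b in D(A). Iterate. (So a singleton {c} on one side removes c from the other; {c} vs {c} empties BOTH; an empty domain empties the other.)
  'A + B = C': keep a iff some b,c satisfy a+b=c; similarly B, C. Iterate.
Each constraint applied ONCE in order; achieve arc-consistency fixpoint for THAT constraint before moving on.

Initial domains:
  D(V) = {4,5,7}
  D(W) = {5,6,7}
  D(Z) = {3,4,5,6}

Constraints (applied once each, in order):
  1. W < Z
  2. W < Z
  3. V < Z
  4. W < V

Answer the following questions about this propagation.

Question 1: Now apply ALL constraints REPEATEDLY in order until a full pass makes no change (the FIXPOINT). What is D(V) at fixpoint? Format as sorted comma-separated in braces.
pass 0 (initial): D(V)={4,5,7}
pass 1: V {4,5,7}->{}; W {5,6,7}->{}; Z {3,4,5,6}->{6}
pass 2: Z {6}->{}
pass 3: no change
Fixpoint after 3 passes: D(V) = {}

Answer: {}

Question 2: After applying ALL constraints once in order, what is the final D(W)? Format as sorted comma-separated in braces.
Constraint 1 (W < Z) on D(W)={5,6,7} D(Z)={3,4,5,6}: W {5,6,7}->{5}; Z {3,4,5,6}->{6}
Constraint 2 (W < Z) on D(W)={5} D(Z)={6}: no change
Constraint 3 (V < Z) on D(V)={4,5,7} D(Z)={6}: V {4,5,7}->{4,5}
Constraint 4 (W < V) on D(W)={5} D(V)={4,5}: W {5}->{}; V {4,5}->{}
So after all 4 constraints: D(W) = {}

Answer: {}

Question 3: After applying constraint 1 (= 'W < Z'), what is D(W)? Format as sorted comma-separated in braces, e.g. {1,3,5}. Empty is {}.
Answer: {5}

Derivation:
Constraint 1 (W < Z) on D(W)={5,6,7} D(Z)={3,4,5,6}: W {5,6,7}->{5}; Z {3,4,5,6}->{6}
So after constraint 1: D(W) = {5}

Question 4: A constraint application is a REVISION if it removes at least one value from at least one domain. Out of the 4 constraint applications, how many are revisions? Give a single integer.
Answer: 3

Derivation:
Constraint 1 (W < Z) on D(W)={5,6,7} D(Z)={3,4,5,6}: W {5,6,7}->{5}; Z {3,4,5,6}->{6} => REVISION
Constraint 2 (W < Z) on D(W)={5} D(Z)={6}: no change => not a revision
Constraint 3 (V < Z) on D(V)={4,5,7} D(Z)={6}: V {4,5,7}->{4,5} => REVISION
Constraint 4 (W < V) on D(W)={5} D(V)={4,5}: W {5}->{}; V {4,5}->{} => REVISION
Total revisions = 3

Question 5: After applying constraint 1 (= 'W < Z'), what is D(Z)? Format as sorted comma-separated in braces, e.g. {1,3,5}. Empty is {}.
Constraint 1 (W < Z) on D(W)={5,6,7} D(Z)={3,4,5,6}: W {5,6,7}->{5}; Z {3,4,5,6}->{6}
So after constraint 1: D(Z) = {6}

Answer: {6}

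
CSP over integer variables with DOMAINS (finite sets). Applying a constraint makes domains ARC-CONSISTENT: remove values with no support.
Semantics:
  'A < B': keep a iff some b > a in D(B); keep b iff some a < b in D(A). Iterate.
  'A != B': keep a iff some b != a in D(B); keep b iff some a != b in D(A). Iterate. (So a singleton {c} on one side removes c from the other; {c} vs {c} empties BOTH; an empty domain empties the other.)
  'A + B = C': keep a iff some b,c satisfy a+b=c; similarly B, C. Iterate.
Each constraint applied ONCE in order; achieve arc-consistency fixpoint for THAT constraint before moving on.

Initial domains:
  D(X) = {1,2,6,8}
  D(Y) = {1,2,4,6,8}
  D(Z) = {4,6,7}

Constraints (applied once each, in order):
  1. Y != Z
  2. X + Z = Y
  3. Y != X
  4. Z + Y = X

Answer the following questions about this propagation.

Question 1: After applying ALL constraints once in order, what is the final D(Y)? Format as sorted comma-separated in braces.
Constraint 1 (Y != Z) on D(Y)={1,2,4,6,8} D(Z)={4,6,7}: no change
Constraint 2 (X + Z = Y) on D(X)={1,2,6,8} D(Z)={4,6,7} D(Y)={1,2,4,6,8}: X {1,2,6,8}->{1,2}; Y {1,2,4,6,8}->{6,8}
Constraint 3 (Y != X) on D(Y)={6,8} D(X)={1,2}: no change
Constraint 4 (Z + Y = X) on D(Z)={4,6,7} D(Y)={6,8} D(X)={1,2}: Z {4,6,7}->{}; Y {6,8}->{}; X {1,2}->{}
So after all 4 constraints: D(Y) = {}

Answer: {}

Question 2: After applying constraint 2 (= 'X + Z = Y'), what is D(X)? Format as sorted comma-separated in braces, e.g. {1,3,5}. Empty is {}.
Constraint 1 (Y != Z) on D(Y)={1,2,4,6,8} D(Z)={4,6,7}: no change
Constraint 2 (X + Z = Y) on D(X)={1,2,6,8} D(Z)={4,6,7} D(Y)={1,2,4,6,8}: X {1,2,6,8}->{1,2}; Y {1,2,4,6,8}->{6,8}
So after constraint 2: D(X) = {1,2}

Answer: {1,2}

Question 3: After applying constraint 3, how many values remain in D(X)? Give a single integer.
Constraint 1 (Y != Z) on D(Y)={1,2,4,6,8} D(Z)={4,6,7}: no change
Constraint 2 (X + Z = Y) on D(X)={1,2,6,8} D(Z)={4,6,7} D(Y)={1,2,4,6,8}: X {1,2,6,8}->{1,2}; Y {1,2,4,6,8}->{6,8}
Constraint 3 (Y != X) on D(Y)={6,8} D(X)={1,2}: no change
So after constraint 3: D(X)={1,2}, size = 2

Answer: 2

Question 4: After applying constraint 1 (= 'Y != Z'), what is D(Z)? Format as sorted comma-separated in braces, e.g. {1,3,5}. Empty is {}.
Constraint 1 (Y != Z) on D(Y)={1,2,4,6,8} D(Z)={4,6,7}: no change
So after constraint 1: D(Z) = {4,6,7}

Answer: {4,6,7}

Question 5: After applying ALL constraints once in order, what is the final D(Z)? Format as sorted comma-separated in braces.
Answer: {}

Derivation:
Constraint 1 (Y != Z) on D(Y)={1,2,4,6,8} D(Z)={4,6,7}: no change
Constraint 2 (X + Z = Y) on D(X)={1,2,6,8} D(Z)={4,6,7} D(Y)={1,2,4,6,8}: X {1,2,6,8}->{1,2}; Y {1,2,4,6,8}->{6,8}
Constraint 3 (Y != X) on D(Y)={6,8} D(X)={1,2}: no change
Constraint 4 (Z + Y = X) on D(Z)={4,6,7} D(Y)={6,8} D(X)={1,2}: Z {4,6,7}->{}; Y {6,8}->{}; X {1,2}->{}
So after all 4 constraints: D(Z) = {}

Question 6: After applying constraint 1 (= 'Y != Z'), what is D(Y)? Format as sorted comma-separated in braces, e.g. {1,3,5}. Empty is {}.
Constraint 1 (Y != Z) on D(Y)={1,2,4,6,8} D(Z)={4,6,7}: no change
So after constraint 1: D(Y) = {1,2,4,6,8}

Answer: {1,2,4,6,8}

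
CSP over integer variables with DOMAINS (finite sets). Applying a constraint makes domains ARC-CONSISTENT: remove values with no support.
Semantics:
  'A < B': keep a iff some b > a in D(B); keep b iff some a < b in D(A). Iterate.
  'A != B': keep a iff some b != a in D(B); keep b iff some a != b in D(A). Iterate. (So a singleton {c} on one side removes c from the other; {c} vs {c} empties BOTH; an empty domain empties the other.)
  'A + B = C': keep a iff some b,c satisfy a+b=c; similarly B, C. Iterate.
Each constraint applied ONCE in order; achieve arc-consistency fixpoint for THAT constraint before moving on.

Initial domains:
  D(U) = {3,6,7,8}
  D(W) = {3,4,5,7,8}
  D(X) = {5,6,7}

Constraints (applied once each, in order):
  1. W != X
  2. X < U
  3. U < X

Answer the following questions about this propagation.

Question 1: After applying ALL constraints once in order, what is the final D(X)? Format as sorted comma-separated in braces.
Answer: {7}

Derivation:
Constraint 1 (W != X) on D(W)={3,4,5,7,8} D(X)={5,6,7}: no change
Constraint 2 (X < U) on D(X)={5,6,7} D(U)={3,6,7,8}: U {3,6,7,8}->{6,7,8}
Constraint 3 (U < X) on D(U)={6,7,8} D(X)={5,6,7}: U {6,7,8}->{6}; X {5,6,7}->{7}
So after all 3 constraints: D(X) = {7}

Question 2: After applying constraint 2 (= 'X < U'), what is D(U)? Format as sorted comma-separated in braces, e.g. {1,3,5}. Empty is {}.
Constraint 1 (W != X) on D(W)={3,4,5,7,8} D(X)={5,6,7}: no change
Constraint 2 (X < U) on D(X)={5,6,7} D(U)={3,6,7,8}: U {3,6,7,8}->{6,7,8}
So after constraint 2: D(U) = {6,7,8}

Answer: {6,7,8}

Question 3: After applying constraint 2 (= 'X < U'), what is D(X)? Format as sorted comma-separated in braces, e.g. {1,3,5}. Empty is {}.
Constraint 1 (W != X) on D(W)={3,4,5,7,8} D(X)={5,6,7}: no change
Constraint 2 (X < U) on D(X)={5,6,7} D(U)={3,6,7,8}: U {3,6,7,8}->{6,7,8}
So after constraint 2: D(X) = {5,6,7}

Answer: {5,6,7}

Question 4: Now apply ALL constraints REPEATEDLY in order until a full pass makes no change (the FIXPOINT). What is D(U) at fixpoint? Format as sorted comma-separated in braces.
pass 0 (initial): D(U)={3,6,7,8}
pass 1: U {3,6,7,8}->{6}; X {5,6,7}->{7}
pass 2: U {6}->{}; W {3,4,5,7,8}->{3,4,5,8}; X {7}->{}
pass 3: W {3,4,5,8}->{}
pass 4: no change
Fixpoint after 4 passes: D(U) = {}

Answer: {}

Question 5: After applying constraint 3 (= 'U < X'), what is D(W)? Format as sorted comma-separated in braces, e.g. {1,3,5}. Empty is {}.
Constraint 1 (W != X) on D(W)={3,4,5,7,8} D(X)={5,6,7}: no change
Constraint 2 (X < U) on D(X)={5,6,7} D(U)={3,6,7,8}: U {3,6,7,8}->{6,7,8}
Constraint 3 (U < X) on D(U)={6,7,8} D(X)={5,6,7}: U {6,7,8}->{6}; X {5,6,7}->{7}
So after constraint 3: D(W) = {3,4,5,7,8}

Answer: {3,4,5,7,8}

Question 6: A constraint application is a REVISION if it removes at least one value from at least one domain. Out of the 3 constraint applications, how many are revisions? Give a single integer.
Answer: 2

Derivation:
Constraint 1 (W != X) on D(W)={3,4,5,7,8} D(X)={5,6,7}: no change => not a revision
Constraint 2 (X < U) on D(X)={5,6,7} D(U)={3,6,7,8}: U {3,6,7,8}->{6,7,8} => REVISION
Constraint 3 (U < X) on D(U)={6,7,8} D(X)={5,6,7}: U {6,7,8}->{6}; X {5,6,7}->{7} => REVISION
Total revisions = 2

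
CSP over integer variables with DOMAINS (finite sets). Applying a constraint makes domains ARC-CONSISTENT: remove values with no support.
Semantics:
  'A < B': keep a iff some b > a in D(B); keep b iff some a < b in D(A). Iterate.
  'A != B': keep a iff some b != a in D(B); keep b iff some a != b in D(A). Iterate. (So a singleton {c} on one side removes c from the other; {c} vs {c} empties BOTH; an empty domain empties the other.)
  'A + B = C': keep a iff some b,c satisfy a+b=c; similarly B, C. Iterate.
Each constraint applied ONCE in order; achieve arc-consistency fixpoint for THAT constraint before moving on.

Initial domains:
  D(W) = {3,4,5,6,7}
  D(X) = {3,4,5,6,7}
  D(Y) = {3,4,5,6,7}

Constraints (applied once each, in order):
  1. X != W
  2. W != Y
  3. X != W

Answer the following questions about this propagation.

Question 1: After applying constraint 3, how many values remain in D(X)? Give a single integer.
Answer: 5

Derivation:
Constraint 1 (X != W) on D(X)={3,4,5,6,7} D(W)={3,4,5,6,7}: no change
Constraint 2 (W != Y) on D(W)={3,4,5,6,7} D(Y)={3,4,5,6,7}: no change
Constraint 3 (X != W) on D(X)={3,4,5,6,7} D(W)={3,4,5,6,7}: no change
So after constraint 3: D(X)={3,4,5,6,7}, size = 5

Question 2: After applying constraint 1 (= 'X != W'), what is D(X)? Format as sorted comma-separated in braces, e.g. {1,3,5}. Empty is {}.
Answer: {3,4,5,6,7}

Derivation:
Constraint 1 (X != W) on D(X)={3,4,5,6,7} D(W)={3,4,5,6,7}: no change
So after constraint 1: D(X) = {3,4,5,6,7}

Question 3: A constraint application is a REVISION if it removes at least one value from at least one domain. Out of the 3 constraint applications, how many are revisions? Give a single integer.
Answer: 0

Derivation:
Constraint 1 (X != W) on D(X)={3,4,5,6,7} D(W)={3,4,5,6,7}: no change => not a revision
Constraint 2 (W != Y) on D(W)={3,4,5,6,7} D(Y)={3,4,5,6,7}: no change => not a revision
Constraint 3 (X != W) on D(X)={3,4,5,6,7} D(W)={3,4,5,6,7}: no change => not a revision
Total revisions = 0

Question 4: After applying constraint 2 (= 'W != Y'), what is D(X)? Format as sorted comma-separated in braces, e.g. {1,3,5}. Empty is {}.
Answer: {3,4,5,6,7}

Derivation:
Constraint 1 (X != W) on D(X)={3,4,5,6,7} D(W)={3,4,5,6,7}: no change
Constraint 2 (W != Y) on D(W)={3,4,5,6,7} D(Y)={3,4,5,6,7}: no change
So after constraint 2: D(X) = {3,4,5,6,7}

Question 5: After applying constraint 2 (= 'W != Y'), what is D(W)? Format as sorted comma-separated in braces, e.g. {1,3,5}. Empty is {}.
Answer: {3,4,5,6,7}

Derivation:
Constraint 1 (X != W) on D(X)={3,4,5,6,7} D(W)={3,4,5,6,7}: no change
Constraint 2 (W != Y) on D(W)={3,4,5,6,7} D(Y)={3,4,5,6,7}: no change
So after constraint 2: D(W) = {3,4,5,6,7}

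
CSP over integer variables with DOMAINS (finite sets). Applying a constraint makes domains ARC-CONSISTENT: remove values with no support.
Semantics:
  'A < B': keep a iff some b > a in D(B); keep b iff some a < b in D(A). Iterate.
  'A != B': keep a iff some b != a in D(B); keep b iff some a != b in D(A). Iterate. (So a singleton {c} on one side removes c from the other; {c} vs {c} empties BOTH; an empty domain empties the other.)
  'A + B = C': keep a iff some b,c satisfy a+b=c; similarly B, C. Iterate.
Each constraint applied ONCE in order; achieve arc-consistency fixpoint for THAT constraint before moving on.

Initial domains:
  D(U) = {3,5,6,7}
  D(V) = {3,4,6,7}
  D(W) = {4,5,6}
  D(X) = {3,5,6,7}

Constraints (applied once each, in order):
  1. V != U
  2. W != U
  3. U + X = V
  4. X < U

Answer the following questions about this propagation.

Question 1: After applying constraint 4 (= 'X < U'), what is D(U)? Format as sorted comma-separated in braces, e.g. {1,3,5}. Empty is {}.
Answer: {}

Derivation:
Constraint 1 (V != U) on D(V)={3,4,6,7} D(U)={3,5,6,7}: no change
Constraint 2 (W != U) on D(W)={4,5,6} D(U)={3,5,6,7}: no change
Constraint 3 (U + X = V) on D(U)={3,5,6,7} D(X)={3,5,6,7} D(V)={3,4,6,7}: U {3,5,6,7}->{3}; X {3,5,6,7}->{3}; V {3,4,6,7}->{6}
Constraint 4 (X < U) on D(X)={3} D(U)={3}: X {3}->{}; U {3}->{}
So after constraint 4: D(U) = {}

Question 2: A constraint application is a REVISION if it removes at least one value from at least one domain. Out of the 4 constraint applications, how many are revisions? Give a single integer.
Answer: 2

Derivation:
Constraint 1 (V != U) on D(V)={3,4,6,7} D(U)={3,5,6,7}: no change => not a revision
Constraint 2 (W != U) on D(W)={4,5,6} D(U)={3,5,6,7}: no change => not a revision
Constraint 3 (U + X = V) on D(U)={3,5,6,7} D(X)={3,5,6,7} D(V)={3,4,6,7}: U {3,5,6,7}->{3}; X {3,5,6,7}->{3}; V {3,4,6,7}->{6} => REVISION
Constraint 4 (X < U) on D(X)={3} D(U)={3}: X {3}->{}; U {3}->{} => REVISION
Total revisions = 2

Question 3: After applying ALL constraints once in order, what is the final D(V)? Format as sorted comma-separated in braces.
Constraint 1 (V != U) on D(V)={3,4,6,7} D(U)={3,5,6,7}: no change
Constraint 2 (W != U) on D(W)={4,5,6} D(U)={3,5,6,7}: no change
Constraint 3 (U + X = V) on D(U)={3,5,6,7} D(X)={3,5,6,7} D(V)={3,4,6,7}: U {3,5,6,7}->{3}; X {3,5,6,7}->{3}; V {3,4,6,7}->{6}
Constraint 4 (X < U) on D(X)={3} D(U)={3}: X {3}->{}; U {3}->{}
So after all 4 constraints: D(V) = {6}

Answer: {6}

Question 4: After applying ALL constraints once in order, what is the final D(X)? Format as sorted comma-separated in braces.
Answer: {}

Derivation:
Constraint 1 (V != U) on D(V)={3,4,6,7} D(U)={3,5,6,7}: no change
Constraint 2 (W != U) on D(W)={4,5,6} D(U)={3,5,6,7}: no change
Constraint 3 (U + X = V) on D(U)={3,5,6,7} D(X)={3,5,6,7} D(V)={3,4,6,7}: U {3,5,6,7}->{3}; X {3,5,6,7}->{3}; V {3,4,6,7}->{6}
Constraint 4 (X < U) on D(X)={3} D(U)={3}: X {3}->{}; U {3}->{}
So after all 4 constraints: D(X) = {}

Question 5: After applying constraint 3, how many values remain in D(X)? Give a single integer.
Answer: 1

Derivation:
Constraint 1 (V != U) on D(V)={3,4,6,7} D(U)={3,5,6,7}: no change
Constraint 2 (W != U) on D(W)={4,5,6} D(U)={3,5,6,7}: no change
Constraint 3 (U + X = V) on D(U)={3,5,6,7} D(X)={3,5,6,7} D(V)={3,4,6,7}: U {3,5,6,7}->{3}; X {3,5,6,7}->{3}; V {3,4,6,7}->{6}
So after constraint 3: D(X)={3}, size = 1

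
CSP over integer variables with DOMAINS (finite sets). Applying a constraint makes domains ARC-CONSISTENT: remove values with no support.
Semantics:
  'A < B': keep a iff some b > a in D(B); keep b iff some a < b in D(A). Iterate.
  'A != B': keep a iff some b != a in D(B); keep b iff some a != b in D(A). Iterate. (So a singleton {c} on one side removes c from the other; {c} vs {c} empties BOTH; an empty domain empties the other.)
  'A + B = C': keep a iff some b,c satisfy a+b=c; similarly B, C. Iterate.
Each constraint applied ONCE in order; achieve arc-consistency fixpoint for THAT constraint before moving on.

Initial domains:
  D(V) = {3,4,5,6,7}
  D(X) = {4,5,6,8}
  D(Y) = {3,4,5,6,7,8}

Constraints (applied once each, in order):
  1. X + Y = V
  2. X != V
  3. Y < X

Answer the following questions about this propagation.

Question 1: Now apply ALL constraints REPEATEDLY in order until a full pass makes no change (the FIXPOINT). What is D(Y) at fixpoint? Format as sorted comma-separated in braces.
Answer: {3}

Derivation:
pass 0 (initial): D(Y)={3,4,5,6,7,8}
pass 1: V {3,4,5,6,7}->{7}; X {4,5,6,8}->{4}; Y {3,4,5,6,7,8}->{3}
pass 2: no change
Fixpoint after 2 passes: D(Y) = {3}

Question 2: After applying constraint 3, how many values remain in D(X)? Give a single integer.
Constraint 1 (X + Y = V) on D(X)={4,5,6,8} D(Y)={3,4,5,6,7,8} D(V)={3,4,5,6,7}: X {4,5,6,8}->{4}; Y {3,4,5,6,7,8}->{3}; V {3,4,5,6,7}->{7}
Constraint 2 (X != V) on D(X)={4} D(V)={7}: no change
Constraint 3 (Y < X) on D(Y)={3} D(X)={4}: no change
So after constraint 3: D(X)={4}, size = 1

Answer: 1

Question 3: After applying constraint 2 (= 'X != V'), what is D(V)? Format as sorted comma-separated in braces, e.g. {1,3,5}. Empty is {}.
Constraint 1 (X + Y = V) on D(X)={4,5,6,8} D(Y)={3,4,5,6,7,8} D(V)={3,4,5,6,7}: X {4,5,6,8}->{4}; Y {3,4,5,6,7,8}->{3}; V {3,4,5,6,7}->{7}
Constraint 2 (X != V) on D(X)={4} D(V)={7}: no change
So after constraint 2: D(V) = {7}

Answer: {7}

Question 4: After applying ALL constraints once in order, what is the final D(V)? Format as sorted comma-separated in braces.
Answer: {7}

Derivation:
Constraint 1 (X + Y = V) on D(X)={4,5,6,8} D(Y)={3,4,5,6,7,8} D(V)={3,4,5,6,7}: X {4,5,6,8}->{4}; Y {3,4,5,6,7,8}->{3}; V {3,4,5,6,7}->{7}
Constraint 2 (X != V) on D(X)={4} D(V)={7}: no change
Constraint 3 (Y < X) on D(Y)={3} D(X)={4}: no change
So after all 3 constraints: D(V) = {7}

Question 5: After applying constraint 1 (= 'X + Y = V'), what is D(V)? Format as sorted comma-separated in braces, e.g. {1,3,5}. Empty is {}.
Constraint 1 (X + Y = V) on D(X)={4,5,6,8} D(Y)={3,4,5,6,7,8} D(V)={3,4,5,6,7}: X {4,5,6,8}->{4}; Y {3,4,5,6,7,8}->{3}; V {3,4,5,6,7}->{7}
So after constraint 1: D(V) = {7}

Answer: {7}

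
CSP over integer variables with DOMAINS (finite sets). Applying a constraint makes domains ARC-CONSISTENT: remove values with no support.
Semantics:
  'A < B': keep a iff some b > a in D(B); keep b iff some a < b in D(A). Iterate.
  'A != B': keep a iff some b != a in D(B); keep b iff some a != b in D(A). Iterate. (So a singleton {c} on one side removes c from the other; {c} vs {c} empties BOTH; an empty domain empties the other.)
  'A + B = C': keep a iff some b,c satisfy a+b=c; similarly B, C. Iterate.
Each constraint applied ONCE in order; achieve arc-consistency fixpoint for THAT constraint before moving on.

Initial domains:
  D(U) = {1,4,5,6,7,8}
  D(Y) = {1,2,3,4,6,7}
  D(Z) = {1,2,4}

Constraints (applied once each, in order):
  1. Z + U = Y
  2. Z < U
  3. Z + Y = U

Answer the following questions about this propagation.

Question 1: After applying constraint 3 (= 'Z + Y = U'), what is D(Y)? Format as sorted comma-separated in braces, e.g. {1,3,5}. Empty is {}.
Constraint 1 (Z + U = Y) on D(Z)={1,2,4} D(U)={1,4,5,6,7,8} D(Y)={1,2,3,4,6,7}: Z {1,2,4}->{1,2}; U {1,4,5,6,7,8}->{1,4,5,6}; Y {1,2,3,4,6,7}->{2,3,6,7}
Constraint 2 (Z < U) on D(Z)={1,2} D(U)={1,4,5,6}: U {1,4,5,6}->{4,5,6}
Constraint 3 (Z + Y = U) on D(Z)={1,2} D(Y)={2,3,6,7} D(U)={4,5,6}: Y {2,3,6,7}->{2,3}; U {4,5,6}->{4,5}
So after constraint 3: D(Y) = {2,3}

Answer: {2,3}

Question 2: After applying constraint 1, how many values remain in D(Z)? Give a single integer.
Constraint 1 (Z + U = Y) on D(Z)={1,2,4} D(U)={1,4,5,6,7,8} D(Y)={1,2,3,4,6,7}: Z {1,2,4}->{1,2}; U {1,4,5,6,7,8}->{1,4,5,6}; Y {1,2,3,4,6,7}->{2,3,6,7}
So after constraint 1: D(Z)={1,2}, size = 2

Answer: 2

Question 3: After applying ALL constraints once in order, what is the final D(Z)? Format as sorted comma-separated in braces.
Constraint 1 (Z + U = Y) on D(Z)={1,2,4} D(U)={1,4,5,6,7,8} D(Y)={1,2,3,4,6,7}: Z {1,2,4}->{1,2}; U {1,4,5,6,7,8}->{1,4,5,6}; Y {1,2,3,4,6,7}->{2,3,6,7}
Constraint 2 (Z < U) on D(Z)={1,2} D(U)={1,4,5,6}: U {1,4,5,6}->{4,5,6}
Constraint 3 (Z + Y = U) on D(Z)={1,2} D(Y)={2,3,6,7} D(U)={4,5,6}: Y {2,3,6,7}->{2,3}; U {4,5,6}->{4,5}
So after all 3 constraints: D(Z) = {1,2}

Answer: {1,2}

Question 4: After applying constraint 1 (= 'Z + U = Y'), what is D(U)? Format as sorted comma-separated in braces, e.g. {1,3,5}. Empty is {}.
Answer: {1,4,5,6}

Derivation:
Constraint 1 (Z + U = Y) on D(Z)={1,2,4} D(U)={1,4,5,6,7,8} D(Y)={1,2,3,4,6,7}: Z {1,2,4}->{1,2}; U {1,4,5,6,7,8}->{1,4,5,6}; Y {1,2,3,4,6,7}->{2,3,6,7}
So after constraint 1: D(U) = {1,4,5,6}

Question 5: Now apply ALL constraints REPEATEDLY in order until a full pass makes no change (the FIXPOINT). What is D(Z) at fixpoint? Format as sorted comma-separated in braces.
Answer: {}

Derivation:
pass 0 (initial): D(Z)={1,2,4}
pass 1: U {1,4,5,6,7,8}->{4,5}; Y {1,2,3,4,6,7}->{2,3}; Z {1,2,4}->{1,2}
pass 2: U {4,5}->{}; Y {2,3}->{}; Z {1,2}->{}
pass 3: no change
Fixpoint after 3 passes: D(Z) = {}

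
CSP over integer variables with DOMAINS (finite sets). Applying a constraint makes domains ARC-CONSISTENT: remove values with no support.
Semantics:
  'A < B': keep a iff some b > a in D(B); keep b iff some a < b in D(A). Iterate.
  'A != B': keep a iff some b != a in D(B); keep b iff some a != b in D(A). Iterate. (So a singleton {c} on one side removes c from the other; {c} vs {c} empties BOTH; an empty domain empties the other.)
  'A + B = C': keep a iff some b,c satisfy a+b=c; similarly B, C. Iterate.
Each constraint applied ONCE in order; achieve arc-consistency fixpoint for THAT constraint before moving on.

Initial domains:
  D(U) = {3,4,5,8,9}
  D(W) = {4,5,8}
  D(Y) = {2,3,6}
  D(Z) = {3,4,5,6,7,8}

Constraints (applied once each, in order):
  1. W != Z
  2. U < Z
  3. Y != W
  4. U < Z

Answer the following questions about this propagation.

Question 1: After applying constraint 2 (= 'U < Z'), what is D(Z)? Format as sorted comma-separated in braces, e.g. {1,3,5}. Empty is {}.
Constraint 1 (W != Z) on D(W)={4,5,8} D(Z)={3,4,5,6,7,8}: no change
Constraint 2 (U < Z) on D(U)={3,4,5,8,9} D(Z)={3,4,5,6,7,8}: U {3,4,5,8,9}->{3,4,5}; Z {3,4,5,6,7,8}->{4,5,6,7,8}
So after constraint 2: D(Z) = {4,5,6,7,8}

Answer: {4,5,6,7,8}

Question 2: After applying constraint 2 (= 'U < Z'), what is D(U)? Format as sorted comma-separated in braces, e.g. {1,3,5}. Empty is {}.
Constraint 1 (W != Z) on D(W)={4,5,8} D(Z)={3,4,5,6,7,8}: no change
Constraint 2 (U < Z) on D(U)={3,4,5,8,9} D(Z)={3,4,5,6,7,8}: U {3,4,5,8,9}->{3,4,5}; Z {3,4,5,6,7,8}->{4,5,6,7,8}
So after constraint 2: D(U) = {3,4,5}

Answer: {3,4,5}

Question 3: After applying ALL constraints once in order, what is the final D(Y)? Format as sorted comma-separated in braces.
Constraint 1 (W != Z) on D(W)={4,5,8} D(Z)={3,4,5,6,7,8}: no change
Constraint 2 (U < Z) on D(U)={3,4,5,8,9} D(Z)={3,4,5,6,7,8}: U {3,4,5,8,9}->{3,4,5}; Z {3,4,5,6,7,8}->{4,5,6,7,8}
Constraint 3 (Y != W) on D(Y)={2,3,6} D(W)={4,5,8}: no change
Constraint 4 (U < Z) on D(U)={3,4,5} D(Z)={4,5,6,7,8}: no change
So after all 4 constraints: D(Y) = {2,3,6}

Answer: {2,3,6}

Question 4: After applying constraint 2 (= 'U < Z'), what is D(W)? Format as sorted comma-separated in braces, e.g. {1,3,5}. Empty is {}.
Constraint 1 (W != Z) on D(W)={4,5,8} D(Z)={3,4,5,6,7,8}: no change
Constraint 2 (U < Z) on D(U)={3,4,5,8,9} D(Z)={3,4,5,6,7,8}: U {3,4,5,8,9}->{3,4,5}; Z {3,4,5,6,7,8}->{4,5,6,7,8}
So after constraint 2: D(W) = {4,5,8}

Answer: {4,5,8}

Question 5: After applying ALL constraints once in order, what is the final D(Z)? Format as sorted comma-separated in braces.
Constraint 1 (W != Z) on D(W)={4,5,8} D(Z)={3,4,5,6,7,8}: no change
Constraint 2 (U < Z) on D(U)={3,4,5,8,9} D(Z)={3,4,5,6,7,8}: U {3,4,5,8,9}->{3,4,5}; Z {3,4,5,6,7,8}->{4,5,6,7,8}
Constraint 3 (Y != W) on D(Y)={2,3,6} D(W)={4,5,8}: no change
Constraint 4 (U < Z) on D(U)={3,4,5} D(Z)={4,5,6,7,8}: no change
So after all 4 constraints: D(Z) = {4,5,6,7,8}

Answer: {4,5,6,7,8}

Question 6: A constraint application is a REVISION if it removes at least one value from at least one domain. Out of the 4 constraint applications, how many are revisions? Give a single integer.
Answer: 1

Derivation:
Constraint 1 (W != Z) on D(W)={4,5,8} D(Z)={3,4,5,6,7,8}: no change => not a revision
Constraint 2 (U < Z) on D(U)={3,4,5,8,9} D(Z)={3,4,5,6,7,8}: U {3,4,5,8,9}->{3,4,5}; Z {3,4,5,6,7,8}->{4,5,6,7,8} => REVISION
Constraint 3 (Y != W) on D(Y)={2,3,6} D(W)={4,5,8}: no change => not a revision
Constraint 4 (U < Z) on D(U)={3,4,5} D(Z)={4,5,6,7,8}: no change => not a revision
Total revisions = 1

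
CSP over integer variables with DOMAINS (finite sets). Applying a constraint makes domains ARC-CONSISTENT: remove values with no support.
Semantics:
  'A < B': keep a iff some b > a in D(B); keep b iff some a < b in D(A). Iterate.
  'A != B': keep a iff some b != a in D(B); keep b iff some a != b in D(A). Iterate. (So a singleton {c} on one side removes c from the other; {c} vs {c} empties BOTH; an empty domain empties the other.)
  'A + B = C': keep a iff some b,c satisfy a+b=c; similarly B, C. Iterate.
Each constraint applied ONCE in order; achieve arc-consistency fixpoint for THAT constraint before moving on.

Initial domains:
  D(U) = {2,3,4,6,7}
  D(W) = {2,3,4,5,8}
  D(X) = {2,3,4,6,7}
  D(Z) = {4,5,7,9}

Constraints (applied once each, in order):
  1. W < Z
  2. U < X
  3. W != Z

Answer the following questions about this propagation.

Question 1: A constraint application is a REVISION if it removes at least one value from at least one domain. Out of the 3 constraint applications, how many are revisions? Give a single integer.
Answer: 1

Derivation:
Constraint 1 (W < Z) on D(W)={2,3,4,5,8} D(Z)={4,5,7,9}: no change => not a revision
Constraint 2 (U < X) on D(U)={2,3,4,6,7} D(X)={2,3,4,6,7}: U {2,3,4,6,7}->{2,3,4,6}; X {2,3,4,6,7}->{3,4,6,7} => REVISION
Constraint 3 (W != Z) on D(W)={2,3,4,5,8} D(Z)={4,5,7,9}: no change => not a revision
Total revisions = 1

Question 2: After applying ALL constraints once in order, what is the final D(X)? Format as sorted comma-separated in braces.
Answer: {3,4,6,7}

Derivation:
Constraint 1 (W < Z) on D(W)={2,3,4,5,8} D(Z)={4,5,7,9}: no change
Constraint 2 (U < X) on D(U)={2,3,4,6,7} D(X)={2,3,4,6,7}: U {2,3,4,6,7}->{2,3,4,6}; X {2,3,4,6,7}->{3,4,6,7}
Constraint 3 (W != Z) on D(W)={2,3,4,5,8} D(Z)={4,5,7,9}: no change
So after all 3 constraints: D(X) = {3,4,6,7}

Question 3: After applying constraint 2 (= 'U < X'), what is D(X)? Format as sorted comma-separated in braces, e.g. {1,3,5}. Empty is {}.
Constraint 1 (W < Z) on D(W)={2,3,4,5,8} D(Z)={4,5,7,9}: no change
Constraint 2 (U < X) on D(U)={2,3,4,6,7} D(X)={2,3,4,6,7}: U {2,3,4,6,7}->{2,3,4,6}; X {2,3,4,6,7}->{3,4,6,7}
So after constraint 2: D(X) = {3,4,6,7}

Answer: {3,4,6,7}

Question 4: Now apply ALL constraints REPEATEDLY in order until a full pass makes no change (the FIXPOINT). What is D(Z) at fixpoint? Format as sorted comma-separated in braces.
pass 0 (initial): D(Z)={4,5,7,9}
pass 1: U {2,3,4,6,7}->{2,3,4,6}; X {2,3,4,6,7}->{3,4,6,7}
pass 2: no change
Fixpoint after 2 passes: D(Z) = {4,5,7,9}

Answer: {4,5,7,9}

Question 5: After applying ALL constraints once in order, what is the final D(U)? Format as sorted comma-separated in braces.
Constraint 1 (W < Z) on D(W)={2,3,4,5,8} D(Z)={4,5,7,9}: no change
Constraint 2 (U < X) on D(U)={2,3,4,6,7} D(X)={2,3,4,6,7}: U {2,3,4,6,7}->{2,3,4,6}; X {2,3,4,6,7}->{3,4,6,7}
Constraint 3 (W != Z) on D(W)={2,3,4,5,8} D(Z)={4,5,7,9}: no change
So after all 3 constraints: D(U) = {2,3,4,6}

Answer: {2,3,4,6}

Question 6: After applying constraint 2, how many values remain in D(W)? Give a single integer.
Constraint 1 (W < Z) on D(W)={2,3,4,5,8} D(Z)={4,5,7,9}: no change
Constraint 2 (U < X) on D(U)={2,3,4,6,7} D(X)={2,3,4,6,7}: U {2,3,4,6,7}->{2,3,4,6}; X {2,3,4,6,7}->{3,4,6,7}
So after constraint 2: D(W)={2,3,4,5,8}, size = 5

Answer: 5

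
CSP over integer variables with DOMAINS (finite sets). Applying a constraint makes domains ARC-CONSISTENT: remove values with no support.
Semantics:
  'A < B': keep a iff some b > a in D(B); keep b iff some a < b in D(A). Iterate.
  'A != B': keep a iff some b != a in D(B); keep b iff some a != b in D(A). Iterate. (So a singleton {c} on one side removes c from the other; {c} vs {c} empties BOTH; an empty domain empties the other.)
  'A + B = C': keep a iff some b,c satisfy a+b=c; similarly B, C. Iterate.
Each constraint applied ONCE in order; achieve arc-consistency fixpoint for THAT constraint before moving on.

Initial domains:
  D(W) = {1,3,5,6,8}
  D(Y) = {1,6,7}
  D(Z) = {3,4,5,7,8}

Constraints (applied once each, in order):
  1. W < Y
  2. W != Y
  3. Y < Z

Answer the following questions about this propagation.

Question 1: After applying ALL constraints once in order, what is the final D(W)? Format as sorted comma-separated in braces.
Constraint 1 (W < Y) on D(W)={1,3,5,6,8} D(Y)={1,6,7}: W {1,3,5,6,8}->{1,3,5,6}; Y {1,6,7}->{6,7}
Constraint 2 (W != Y) on D(W)={1,3,5,6} D(Y)={6,7}: no change
Constraint 3 (Y < Z) on D(Y)={6,7} D(Z)={3,4,5,7,8}: Z {3,4,5,7,8}->{7,8}
So after all 3 constraints: D(W) = {1,3,5,6}

Answer: {1,3,5,6}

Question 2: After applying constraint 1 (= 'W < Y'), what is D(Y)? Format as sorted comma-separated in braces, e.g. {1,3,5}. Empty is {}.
Constraint 1 (W < Y) on D(W)={1,3,5,6,8} D(Y)={1,6,7}: W {1,3,5,6,8}->{1,3,5,6}; Y {1,6,7}->{6,7}
So after constraint 1: D(Y) = {6,7}

Answer: {6,7}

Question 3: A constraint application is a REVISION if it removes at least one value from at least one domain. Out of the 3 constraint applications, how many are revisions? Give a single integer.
Constraint 1 (W < Y) on D(W)={1,3,5,6,8} D(Y)={1,6,7}: W {1,3,5,6,8}->{1,3,5,6}; Y {1,6,7}->{6,7} => REVISION
Constraint 2 (W != Y) on D(W)={1,3,5,6} D(Y)={6,7}: no change => not a revision
Constraint 3 (Y < Z) on D(Y)={6,7} D(Z)={3,4,5,7,8}: Z {3,4,5,7,8}->{7,8} => REVISION
Total revisions = 2

Answer: 2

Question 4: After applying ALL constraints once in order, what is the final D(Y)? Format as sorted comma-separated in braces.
Answer: {6,7}

Derivation:
Constraint 1 (W < Y) on D(W)={1,3,5,6,8} D(Y)={1,6,7}: W {1,3,5,6,8}->{1,3,5,6}; Y {1,6,7}->{6,7}
Constraint 2 (W != Y) on D(W)={1,3,5,6} D(Y)={6,7}: no change
Constraint 3 (Y < Z) on D(Y)={6,7} D(Z)={3,4,5,7,8}: Z {3,4,5,7,8}->{7,8}
So after all 3 constraints: D(Y) = {6,7}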